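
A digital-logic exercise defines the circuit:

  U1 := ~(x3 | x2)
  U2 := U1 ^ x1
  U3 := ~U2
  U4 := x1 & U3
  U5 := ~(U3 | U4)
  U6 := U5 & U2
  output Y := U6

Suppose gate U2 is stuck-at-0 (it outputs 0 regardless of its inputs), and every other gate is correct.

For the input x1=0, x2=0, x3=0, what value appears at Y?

Propagate with U2 forced: U1=1, U2=0 [stuck-at-0], U3=1, U4=0, U5=0, U6=0.
So Y = 0. (Without the fault it would be 1.)

0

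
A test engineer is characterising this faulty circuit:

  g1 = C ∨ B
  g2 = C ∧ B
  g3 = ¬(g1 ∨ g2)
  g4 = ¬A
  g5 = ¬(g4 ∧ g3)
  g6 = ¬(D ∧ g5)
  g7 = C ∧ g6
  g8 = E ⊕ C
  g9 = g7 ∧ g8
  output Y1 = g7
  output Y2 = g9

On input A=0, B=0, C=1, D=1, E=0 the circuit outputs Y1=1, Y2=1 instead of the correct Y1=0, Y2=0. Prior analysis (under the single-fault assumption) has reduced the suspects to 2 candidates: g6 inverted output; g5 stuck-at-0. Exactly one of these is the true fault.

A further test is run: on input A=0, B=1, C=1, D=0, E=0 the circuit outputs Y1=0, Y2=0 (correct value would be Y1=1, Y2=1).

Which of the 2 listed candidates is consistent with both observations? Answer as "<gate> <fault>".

g6 inverted output

Evaluate each candidate on input A=0, B=1, C=1, D=0, E=0:
  g6 inverted output: g1=1, g2=1, g3=0, g4=1, g5=1, g6=0 [inverted output], g7=0, g8=1, g9=0 → Y1=0, Y2=0 — matches
  g5 stuck-at-0: g1=1, g2=1, g3=0, g4=1, g5=0 [stuck-at-0], g6=1, g7=1, g8=1, g9=1 → Y1=1, Y2=1 — eliminated
Only g6 inverted output reproduces the observed Y1=0, Y2=0.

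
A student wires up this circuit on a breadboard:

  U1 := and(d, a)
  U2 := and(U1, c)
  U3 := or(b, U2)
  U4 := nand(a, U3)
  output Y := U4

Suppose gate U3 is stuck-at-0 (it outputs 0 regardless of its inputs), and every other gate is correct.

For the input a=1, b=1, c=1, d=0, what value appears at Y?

1

Propagate with U3 forced: U1=0, U2=0, U3=0 [stuck-at-0], U4=1.
So Y = 1. (Without the fault it would be 0.)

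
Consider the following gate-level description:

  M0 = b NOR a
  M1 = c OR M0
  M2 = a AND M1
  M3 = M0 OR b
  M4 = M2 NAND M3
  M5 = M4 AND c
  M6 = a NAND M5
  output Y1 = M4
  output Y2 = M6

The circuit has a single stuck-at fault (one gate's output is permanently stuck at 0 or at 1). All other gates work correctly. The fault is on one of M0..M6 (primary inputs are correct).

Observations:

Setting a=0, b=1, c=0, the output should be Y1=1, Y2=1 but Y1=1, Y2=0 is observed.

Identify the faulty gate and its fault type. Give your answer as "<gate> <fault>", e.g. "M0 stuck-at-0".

M6 stuck-at-0

Fault-free values for test 1 (a=0, b=1, c=0): M0=0, M1=0, M2=0, M3=1, M4=1, M5=0, M6=1, giving Y1=1, Y2=1. Observed Y1=1, Y2=0.
Test 1: faults giving observed Y1=1, Y2=0 are {M6 stuck-at-0}.
Only M6 stuck-at-0 is consistent with every test.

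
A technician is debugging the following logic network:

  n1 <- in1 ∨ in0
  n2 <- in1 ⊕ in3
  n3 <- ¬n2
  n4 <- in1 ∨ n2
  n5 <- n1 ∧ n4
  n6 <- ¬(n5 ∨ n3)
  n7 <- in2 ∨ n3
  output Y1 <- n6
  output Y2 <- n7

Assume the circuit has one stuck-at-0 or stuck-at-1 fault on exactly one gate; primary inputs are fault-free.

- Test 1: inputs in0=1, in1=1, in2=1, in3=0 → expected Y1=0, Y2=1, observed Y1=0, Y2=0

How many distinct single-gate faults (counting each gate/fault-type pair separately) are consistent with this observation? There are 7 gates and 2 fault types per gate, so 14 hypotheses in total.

Fault-free: n1=1, n2=1, n3=0, n4=1, n5=1, n6=0, n7=1 → Y1=0, Y2=1. Observed Y1=0, Y2=0.
  n1 stuck-at-0: output Y1=1, Y2=1 ✗
  n1 stuck-at-1: output Y1=0, Y2=1 ✗
  n2 stuck-at-0: output Y1=0, Y2=1 ✗
  n2 stuck-at-1: output Y1=0, Y2=1 ✗
  n3 stuck-at-0: output Y1=0, Y2=1 ✗
  n3 stuck-at-1: output Y1=0, Y2=1 ✗
  n4 stuck-at-0: output Y1=1, Y2=1 ✗
  n4 stuck-at-1: output Y1=0, Y2=1 ✗
  n5 stuck-at-0: output Y1=1, Y2=1 ✗
  n5 stuck-at-1: output Y1=0, Y2=1 ✗
  n6 stuck-at-0: output Y1=0, Y2=1 ✗
  n6 stuck-at-1: output Y1=1, Y2=1 ✗
  n7 stuck-at-0: output Y1=0, Y2=0 ✓
  n7 stuck-at-1: output Y1=0, Y2=1 ✗
Consistent faults: {n7 stuck-at-0} — 1 in all.

1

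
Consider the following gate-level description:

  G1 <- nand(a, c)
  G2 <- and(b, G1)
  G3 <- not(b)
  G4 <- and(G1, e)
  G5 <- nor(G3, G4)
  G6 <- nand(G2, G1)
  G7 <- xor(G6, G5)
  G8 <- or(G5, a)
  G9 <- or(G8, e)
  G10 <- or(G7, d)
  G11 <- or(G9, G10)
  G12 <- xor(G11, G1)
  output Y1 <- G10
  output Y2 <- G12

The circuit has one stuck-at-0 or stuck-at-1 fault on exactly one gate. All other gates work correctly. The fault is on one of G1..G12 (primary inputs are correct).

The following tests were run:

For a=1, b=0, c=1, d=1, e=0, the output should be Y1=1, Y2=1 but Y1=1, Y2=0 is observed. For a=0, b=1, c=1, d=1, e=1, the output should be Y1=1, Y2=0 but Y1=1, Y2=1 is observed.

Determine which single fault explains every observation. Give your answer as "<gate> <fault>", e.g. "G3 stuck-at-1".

G11 stuck-at-0

Fault-free values for test 1 (a=1, b=0, c=1, d=1, e=0): G1=0, G2=0, G3=1, G4=0, G5=0, G6=1, G7=1, G8=1, G9=1, G10=1, G11=1, G12=1, giving Y1=1, Y2=1. Observed Y1=1, Y2=0.
Test 1: faults giving observed Y1=1, Y2=0 are {G1 stuck-at-1, G11 stuck-at-0, G12 stuck-at-0}.
Test 2 (a=0, b=1, c=1, d=1, e=1): fault-free G1=1, G2=1, G3=0, G4=1, G5=0, G6=0, G7=0, G8=0, G9=1, G10=1, G11=1, G12=0 → Y1=1, Y2=0; observed Y1=1, Y2=1. Eliminates G1 stuck-at-1, G12 stuck-at-0.
Only G11 stuck-at-0 is consistent with every test.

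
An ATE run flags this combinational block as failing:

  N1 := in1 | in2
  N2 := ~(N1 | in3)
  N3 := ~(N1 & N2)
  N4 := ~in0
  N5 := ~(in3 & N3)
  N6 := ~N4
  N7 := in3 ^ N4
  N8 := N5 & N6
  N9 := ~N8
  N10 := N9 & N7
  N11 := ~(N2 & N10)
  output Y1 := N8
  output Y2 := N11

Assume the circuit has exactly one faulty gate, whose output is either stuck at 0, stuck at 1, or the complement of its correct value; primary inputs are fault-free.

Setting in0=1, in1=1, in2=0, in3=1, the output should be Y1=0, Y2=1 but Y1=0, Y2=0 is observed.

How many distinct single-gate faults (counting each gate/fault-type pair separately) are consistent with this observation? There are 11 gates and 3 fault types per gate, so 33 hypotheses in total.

2

Fault-free: N1=1, N2=0, N3=1, N4=0, N5=0, N6=1, N7=1, N8=0, N9=1, N10=1, N11=1 → Y1=0, Y2=1. Observed Y1=0, Y2=0.
  N1: none of the 3 fault types match ✗
  N2: none of the 3 fault types match ✗
  N3: none of the 3 fault types match ✗
  N4: none of the 3 fault types match ✗
  N5: none of the 3 fault types match ✗
  N6: none of the 3 fault types match ✗
  N7: none of the 3 fault types match ✗
  N8: none of the 3 fault types match ✗
  N9: none of the 3 fault types match ✗
  N10: none of the 3 fault types match ✗
  N11: stuck-at-0, inverted output ✓; others ✗
Consistent faults: {N11 stuck-at-0, N11 inverted output} — 2 in all.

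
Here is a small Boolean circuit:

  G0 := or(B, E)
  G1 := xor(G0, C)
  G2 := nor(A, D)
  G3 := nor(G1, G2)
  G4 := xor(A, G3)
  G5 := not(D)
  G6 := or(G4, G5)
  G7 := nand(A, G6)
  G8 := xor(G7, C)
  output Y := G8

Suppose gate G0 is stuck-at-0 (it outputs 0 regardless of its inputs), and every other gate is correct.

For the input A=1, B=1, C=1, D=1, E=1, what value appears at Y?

1

Propagate with G0 forced: G0=0 [stuck-at-0], G1=1, G2=0, G3=0, G4=1, G5=0, G6=1, G7=0, G8=1.
So Y = 1. (Without the fault it would be 0.)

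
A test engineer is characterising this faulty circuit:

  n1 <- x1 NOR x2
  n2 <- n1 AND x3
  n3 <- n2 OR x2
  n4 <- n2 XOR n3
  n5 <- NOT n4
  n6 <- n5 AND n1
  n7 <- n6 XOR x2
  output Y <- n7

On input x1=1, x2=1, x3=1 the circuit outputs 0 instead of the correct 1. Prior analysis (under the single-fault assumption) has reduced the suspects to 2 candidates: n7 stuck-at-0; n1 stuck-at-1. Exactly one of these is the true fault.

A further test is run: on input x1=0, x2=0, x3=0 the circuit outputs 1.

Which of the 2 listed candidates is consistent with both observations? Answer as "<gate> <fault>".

Evaluate each candidate on input x1=0, x2=0, x3=0:
  n7 stuck-at-0: n1=1, n2=0, n3=0, n4=0, n5=1, n6=1, n7=0 [stuck-at-0] → 0 — eliminated
  n1 stuck-at-1: n1=1 [stuck-at-1], n2=0, n3=0, n4=0, n5=1, n6=1, n7=1 → 1 — matches
Only n1 stuck-at-1 reproduces the observed 1.

n1 stuck-at-1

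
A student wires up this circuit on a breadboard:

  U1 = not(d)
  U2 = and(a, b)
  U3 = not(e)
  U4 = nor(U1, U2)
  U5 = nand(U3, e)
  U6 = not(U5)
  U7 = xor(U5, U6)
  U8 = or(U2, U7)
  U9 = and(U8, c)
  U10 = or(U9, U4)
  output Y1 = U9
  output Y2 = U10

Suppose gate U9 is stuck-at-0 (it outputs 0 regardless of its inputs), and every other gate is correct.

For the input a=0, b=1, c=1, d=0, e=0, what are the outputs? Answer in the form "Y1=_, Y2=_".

Y1=0, Y2=0

Propagate with U9 forced: U1=1, U2=0, U3=1, U4=0, U5=1, U6=0, U7=1, U8=1, U9=0 [stuck-at-0], U10=0.
So the outputs are Y1=0, Y2=0. (Without the fault they would be Y1=1, Y2=1.)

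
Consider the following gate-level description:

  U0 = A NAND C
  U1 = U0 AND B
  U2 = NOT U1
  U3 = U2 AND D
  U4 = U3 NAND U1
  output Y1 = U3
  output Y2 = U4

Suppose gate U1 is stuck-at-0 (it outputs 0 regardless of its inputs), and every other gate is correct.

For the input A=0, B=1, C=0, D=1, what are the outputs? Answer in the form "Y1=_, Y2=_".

Y1=1, Y2=1

Propagate with U1 forced: U0=1, U1=0 [stuck-at-0], U2=1, U3=1, U4=1.
So the outputs are Y1=1, Y2=1. (Without the fault they would be Y1=0, Y2=1.)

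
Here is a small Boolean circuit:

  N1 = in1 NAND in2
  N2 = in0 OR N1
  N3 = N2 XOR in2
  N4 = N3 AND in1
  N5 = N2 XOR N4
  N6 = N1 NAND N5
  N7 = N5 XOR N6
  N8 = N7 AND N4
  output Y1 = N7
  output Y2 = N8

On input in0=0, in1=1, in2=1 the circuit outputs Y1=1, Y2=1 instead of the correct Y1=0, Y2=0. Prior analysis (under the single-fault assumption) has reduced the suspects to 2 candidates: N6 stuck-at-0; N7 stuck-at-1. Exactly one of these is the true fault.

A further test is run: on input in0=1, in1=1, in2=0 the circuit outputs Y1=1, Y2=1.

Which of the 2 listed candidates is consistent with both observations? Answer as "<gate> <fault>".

Evaluate each candidate on input in0=1, in1=1, in2=0:
  N6 stuck-at-0: N1=1, N2=1, N3=1, N4=1, N5=0, N6=0 [stuck-at-0], N7=0, N8=0 → Y1=0, Y2=0 — eliminated
  N7 stuck-at-1: N1=1, N2=1, N3=1, N4=1, N5=0, N6=1, N7=1 [stuck-at-1], N8=1 → Y1=1, Y2=1 — matches
Only N7 stuck-at-1 reproduces the observed Y1=1, Y2=1.

N7 stuck-at-1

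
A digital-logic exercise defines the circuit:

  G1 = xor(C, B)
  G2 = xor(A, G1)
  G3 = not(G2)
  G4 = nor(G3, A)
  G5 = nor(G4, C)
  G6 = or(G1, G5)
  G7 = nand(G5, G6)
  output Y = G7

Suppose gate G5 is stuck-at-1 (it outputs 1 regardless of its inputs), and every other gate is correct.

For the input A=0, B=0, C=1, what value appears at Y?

Propagate with G5 forced: G1=1, G2=1, G3=0, G4=1, G5=1 [stuck-at-1], G6=1, G7=0.
So Y = 0. (Without the fault it would be 1.)

0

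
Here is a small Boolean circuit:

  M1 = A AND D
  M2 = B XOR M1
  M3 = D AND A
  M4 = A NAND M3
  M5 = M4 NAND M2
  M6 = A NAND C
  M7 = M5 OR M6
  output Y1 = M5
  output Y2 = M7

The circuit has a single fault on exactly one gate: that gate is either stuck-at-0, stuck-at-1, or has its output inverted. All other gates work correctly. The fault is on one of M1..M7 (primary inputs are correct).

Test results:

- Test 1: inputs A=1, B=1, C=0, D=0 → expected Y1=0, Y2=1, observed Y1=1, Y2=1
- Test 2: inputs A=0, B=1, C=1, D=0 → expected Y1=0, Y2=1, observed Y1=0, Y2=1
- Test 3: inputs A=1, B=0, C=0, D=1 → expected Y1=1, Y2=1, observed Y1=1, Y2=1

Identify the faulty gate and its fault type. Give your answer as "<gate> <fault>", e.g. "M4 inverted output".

Fault-free values for test 1 (A=1, B=1, C=0, D=0): M1=0, M2=1, M3=0, M4=1, M5=0, M6=1, M7=1, giving Y1=0, Y2=1. Observed Y1=1, Y2=1.
Test 1: faults giving observed Y1=1, Y2=1 are {M1 stuck-at-1, M1 inverted output, M2 stuck-at-0, M2 inverted output, M3 stuck-at-1, M3 inverted output, M4 stuck-at-0, M4 inverted output, M5 stuck-at-1, M5 inverted output}.
Test 2 (A=0, B=1, C=1, D=0): fault-free M1=0, M2=1, M3=0, M4=1, M5=0, M6=1, M7=1 → Y1=0, Y2=1; observed Y1=0, Y2=1. Eliminates M1 stuck-at-1, M1 inverted output, M2 stuck-at-0, M2 inverted output, M4 stuck-at-0, M4 inverted output, M5 stuck-at-1, M5 inverted output.
Test 3 (A=1, B=0, C=0, D=1): fault-free M1=1, M2=1, M3=1, M4=0, M5=1, M6=1, M7=1 → Y1=1, Y2=1; observed Y1=1, Y2=1. Eliminates M3 inverted output.
Only M3 stuck-at-1 is consistent with every test.

M3 stuck-at-1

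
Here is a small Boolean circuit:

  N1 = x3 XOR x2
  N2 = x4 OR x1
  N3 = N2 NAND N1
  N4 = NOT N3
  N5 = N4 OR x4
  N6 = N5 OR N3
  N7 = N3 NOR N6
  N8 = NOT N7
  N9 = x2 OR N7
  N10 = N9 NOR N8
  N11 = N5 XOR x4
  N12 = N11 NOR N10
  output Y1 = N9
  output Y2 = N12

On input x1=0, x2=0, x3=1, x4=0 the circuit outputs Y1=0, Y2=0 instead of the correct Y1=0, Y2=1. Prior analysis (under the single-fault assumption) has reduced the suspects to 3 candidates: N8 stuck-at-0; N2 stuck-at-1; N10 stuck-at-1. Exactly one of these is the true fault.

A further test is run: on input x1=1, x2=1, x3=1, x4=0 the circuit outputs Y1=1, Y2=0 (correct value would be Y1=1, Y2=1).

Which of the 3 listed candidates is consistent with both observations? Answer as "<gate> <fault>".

Evaluate each candidate on input x1=1, x2=1, x3=1, x4=0:
  N8 stuck-at-0: N1=0, N2=1, N3=1, N4=0, N5=0, N6=1, N7=0, N8=0 [stuck-at-0], N9=1, N10=0, N11=0, N12=1 → Y1=1, Y2=1 — eliminated
  N2 stuck-at-1: N1=0, N2=1 [stuck-at-1], N3=1, N4=0, N5=0, N6=1, N7=0, N8=1, N9=1, N10=0, N11=0, N12=1 → Y1=1, Y2=1 — eliminated
  N10 stuck-at-1: N1=0, N2=1, N3=1, N4=0, N5=0, N6=1, N7=0, N8=1, N9=1, N10=1 [stuck-at-1], N11=0, N12=0 → Y1=1, Y2=0 — matches
Only N10 stuck-at-1 reproduces the observed Y1=1, Y2=0.

N10 stuck-at-1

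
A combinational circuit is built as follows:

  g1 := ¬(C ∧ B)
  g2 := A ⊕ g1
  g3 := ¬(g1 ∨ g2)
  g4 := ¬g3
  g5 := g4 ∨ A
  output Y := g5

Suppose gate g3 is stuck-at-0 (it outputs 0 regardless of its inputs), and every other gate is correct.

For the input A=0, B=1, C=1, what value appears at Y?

1

Propagate with g3 forced: g1=0, g2=0, g3=0 [stuck-at-0], g4=1, g5=1.
So Y = 1. (Without the fault it would be 0.)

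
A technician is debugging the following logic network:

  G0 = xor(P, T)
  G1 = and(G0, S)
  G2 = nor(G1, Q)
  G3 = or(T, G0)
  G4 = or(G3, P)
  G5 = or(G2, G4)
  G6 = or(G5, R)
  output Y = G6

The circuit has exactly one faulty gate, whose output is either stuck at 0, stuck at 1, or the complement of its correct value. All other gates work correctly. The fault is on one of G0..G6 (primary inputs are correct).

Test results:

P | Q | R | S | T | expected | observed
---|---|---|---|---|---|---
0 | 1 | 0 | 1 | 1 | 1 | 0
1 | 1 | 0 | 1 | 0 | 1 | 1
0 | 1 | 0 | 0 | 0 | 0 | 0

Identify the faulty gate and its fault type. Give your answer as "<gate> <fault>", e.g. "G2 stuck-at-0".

Fault-free values for test 1 (P=0, Q=1, R=0, S=1, T=1): G0=1, G1=1, G2=0, G3=1, G4=1, G5=1, G6=1, giving Y=1. Observed 0.
Test 1: faults giving observed 0 are {G3 stuck-at-0, G3 inverted output, G4 stuck-at-0, G4 inverted output, G5 stuck-at-0, G5 inverted output, G6 stuck-at-0, G6 inverted output}.
Test 2 (P=1, Q=1, R=0, S=1, T=0): fault-free G0=1, G1=1, G2=0, G3=1, G4=1, G5=1, G6=1 → 1; observed 1. Eliminates G4 stuck-at-0, G4 inverted output, G5 stuck-at-0, G5 inverted output, G6 stuck-at-0, G6 inverted output.
Test 3 (P=0, Q=1, R=0, S=0, T=0): fault-free G0=0, G1=0, G2=0, G3=0, G4=0, G5=0, G6=0 → 0; observed 0. Eliminates G3 inverted output.
Only G3 stuck-at-0 is consistent with every test.

G3 stuck-at-0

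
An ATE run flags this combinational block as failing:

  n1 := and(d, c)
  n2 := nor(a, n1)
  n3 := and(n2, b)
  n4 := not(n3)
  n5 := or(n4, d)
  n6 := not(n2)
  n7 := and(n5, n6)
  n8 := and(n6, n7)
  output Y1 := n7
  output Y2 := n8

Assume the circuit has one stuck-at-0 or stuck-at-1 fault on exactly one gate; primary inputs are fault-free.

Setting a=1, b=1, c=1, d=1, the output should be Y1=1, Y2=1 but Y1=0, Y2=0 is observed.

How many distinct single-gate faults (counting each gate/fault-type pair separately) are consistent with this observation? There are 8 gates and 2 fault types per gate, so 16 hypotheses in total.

4

Fault-free: n1=1, n2=0, n3=0, n4=1, n5=1, n6=1, n7=1, n8=1 → Y1=1, Y2=1. Observed Y1=0, Y2=0.
  n1: none of the 2 fault types match ✗
  n2: stuck-at-1 ✓; others ✗
  n3: none of the 2 fault types match ✗
  n4: none of the 2 fault types match ✗
  n5: stuck-at-0 ✓; others ✗
  n6: stuck-at-0 ✓; others ✗
  n7: stuck-at-0 ✓; others ✗
  n8: none of the 2 fault types match ✗
Consistent faults: {n2 stuck-at-1, n5 stuck-at-0, n6 stuck-at-0, n7 stuck-at-0} — 4 in all.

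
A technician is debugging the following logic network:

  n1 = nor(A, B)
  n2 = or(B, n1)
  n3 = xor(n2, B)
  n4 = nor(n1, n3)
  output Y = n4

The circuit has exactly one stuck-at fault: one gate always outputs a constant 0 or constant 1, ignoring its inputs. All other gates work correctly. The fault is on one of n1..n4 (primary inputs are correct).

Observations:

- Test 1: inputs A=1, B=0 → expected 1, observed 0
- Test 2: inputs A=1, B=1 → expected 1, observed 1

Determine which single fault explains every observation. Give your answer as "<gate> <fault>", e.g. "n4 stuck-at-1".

Fault-free values for test 1 (A=1, B=0): n1=0, n2=0, n3=0, n4=1, giving Y=1. Observed 0.
Test 1: faults giving observed 0 are {n1 stuck-at-1, n2 stuck-at-1, n3 stuck-at-1, n4 stuck-at-0}.
Test 2 (A=1, B=1): fault-free n1=0, n2=1, n3=0, n4=1 → 1; observed 1. Eliminates n1 stuck-at-1, n3 stuck-at-1, n4 stuck-at-0.
Only n2 stuck-at-1 is consistent with every test.

n2 stuck-at-1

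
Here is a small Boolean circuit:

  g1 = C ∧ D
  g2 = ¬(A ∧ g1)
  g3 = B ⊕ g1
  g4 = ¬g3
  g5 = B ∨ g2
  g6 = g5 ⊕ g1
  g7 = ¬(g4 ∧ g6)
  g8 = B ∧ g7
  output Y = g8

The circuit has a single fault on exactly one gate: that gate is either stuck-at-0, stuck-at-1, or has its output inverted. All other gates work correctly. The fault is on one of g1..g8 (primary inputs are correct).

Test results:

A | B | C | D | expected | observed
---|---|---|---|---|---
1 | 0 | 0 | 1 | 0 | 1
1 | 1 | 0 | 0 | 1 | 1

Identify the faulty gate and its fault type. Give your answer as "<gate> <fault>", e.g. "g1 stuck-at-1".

g8 stuck-at-1

Fault-free values for test 1 (A=1, B=0, C=0, D=1): g1=0, g2=1, g3=0, g4=1, g5=1, g6=1, g7=0, g8=0, giving Y=0. Observed 1.
Test 1: faults giving observed 1 are {g8 stuck-at-1, g8 inverted output}.
Test 2 (A=1, B=1, C=0, D=0): fault-free g1=0, g2=1, g3=1, g4=0, g5=1, g6=1, g7=1, g8=1 → 1; observed 1. Eliminates g8 inverted output.
Only g8 stuck-at-1 is consistent with every test.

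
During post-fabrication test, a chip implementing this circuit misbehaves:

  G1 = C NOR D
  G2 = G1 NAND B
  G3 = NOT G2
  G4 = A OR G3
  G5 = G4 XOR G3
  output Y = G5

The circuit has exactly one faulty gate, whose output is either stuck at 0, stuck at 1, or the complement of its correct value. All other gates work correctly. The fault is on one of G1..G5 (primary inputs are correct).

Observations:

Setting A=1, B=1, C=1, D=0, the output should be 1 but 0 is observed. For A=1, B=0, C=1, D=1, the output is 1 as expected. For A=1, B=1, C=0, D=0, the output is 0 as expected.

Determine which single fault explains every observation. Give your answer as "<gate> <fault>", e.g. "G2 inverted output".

Fault-free values for test 1 (A=1, B=1, C=1, D=0): G1=0, G2=1, G3=0, G4=1, G5=1, giving Y=1. Observed 0.
Test 1: faults giving observed 0 are {G1 stuck-at-1, G1 inverted output, G2 stuck-at-0, G2 inverted output, G3 stuck-at-1, G3 inverted output, G4 stuck-at-0, G4 inverted output, G5 stuck-at-0, G5 inverted output}.
Test 2 (A=1, B=0, C=1, D=1): fault-free G1=0, G2=1, G3=0, G4=1, G5=1 → 1; observed 1. Eliminates G2 stuck-at-0, G2 inverted output, G3 stuck-at-1, G3 inverted output, G4 stuck-at-0, G4 inverted output, G5 stuck-at-0, G5 inverted output.
Test 3 (A=1, B=1, C=0, D=0): fault-free G1=1, G2=0, G3=1, G4=1, G5=0 → 0; observed 0. Eliminates G1 inverted output.
Only G1 stuck-at-1 is consistent with every test.

G1 stuck-at-1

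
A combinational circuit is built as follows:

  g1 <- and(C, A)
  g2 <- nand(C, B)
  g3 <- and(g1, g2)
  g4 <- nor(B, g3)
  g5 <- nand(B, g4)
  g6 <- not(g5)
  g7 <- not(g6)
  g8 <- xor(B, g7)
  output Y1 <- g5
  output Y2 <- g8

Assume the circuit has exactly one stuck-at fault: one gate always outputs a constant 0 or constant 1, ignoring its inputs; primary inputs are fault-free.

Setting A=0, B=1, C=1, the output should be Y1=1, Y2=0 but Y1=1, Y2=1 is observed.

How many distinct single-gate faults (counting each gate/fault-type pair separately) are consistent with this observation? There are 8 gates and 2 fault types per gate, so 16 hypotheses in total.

3

Fault-free: g1=0, g2=0, g3=0, g4=0, g5=1, g6=0, g7=1, g8=0 → Y1=1, Y2=0. Observed Y1=1, Y2=1.
  g1: none of the 2 fault types match ✗
  g2: none of the 2 fault types match ✗
  g3: none of the 2 fault types match ✗
  g4: none of the 2 fault types match ✗
  g5: none of the 2 fault types match ✗
  g6: stuck-at-1 ✓; others ✗
  g7: stuck-at-0 ✓; others ✗
  g8: stuck-at-1 ✓; others ✗
Consistent faults: {g6 stuck-at-1, g7 stuck-at-0, g8 stuck-at-1} — 3 in all.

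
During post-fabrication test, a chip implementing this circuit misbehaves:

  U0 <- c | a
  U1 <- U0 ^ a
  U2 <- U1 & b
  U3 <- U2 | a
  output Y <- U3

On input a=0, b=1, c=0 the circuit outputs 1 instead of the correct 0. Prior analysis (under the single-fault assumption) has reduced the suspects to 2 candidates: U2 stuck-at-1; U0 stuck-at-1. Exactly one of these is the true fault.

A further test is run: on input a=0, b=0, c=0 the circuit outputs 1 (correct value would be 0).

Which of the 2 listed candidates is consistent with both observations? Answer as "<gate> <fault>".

U2 stuck-at-1

Evaluate each candidate on input a=0, b=0, c=0:
  U2 stuck-at-1: U0=0, U1=0, U2=1 [stuck-at-1], U3=1 → 1 — matches
  U0 stuck-at-1: U0=1 [stuck-at-1], U1=1, U2=0, U3=0 → 0 — eliminated
Only U2 stuck-at-1 reproduces the observed 1.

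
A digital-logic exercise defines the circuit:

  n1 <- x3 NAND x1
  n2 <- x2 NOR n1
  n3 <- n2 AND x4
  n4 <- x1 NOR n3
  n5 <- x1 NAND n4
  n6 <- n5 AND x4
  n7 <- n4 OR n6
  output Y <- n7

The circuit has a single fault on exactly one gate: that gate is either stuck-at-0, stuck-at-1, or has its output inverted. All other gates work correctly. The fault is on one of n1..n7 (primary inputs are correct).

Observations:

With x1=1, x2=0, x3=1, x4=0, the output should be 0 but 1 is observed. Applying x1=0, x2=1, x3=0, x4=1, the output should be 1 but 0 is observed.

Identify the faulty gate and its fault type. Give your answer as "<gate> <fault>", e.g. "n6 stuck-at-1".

Fault-free values for test 1 (x1=1, x2=0, x3=1, x4=0): n1=0, n2=1, n3=0, n4=0, n5=1, n6=0, n7=0, giving Y=0. Observed 1.
Test 1: faults giving observed 1 are {n4 stuck-at-1, n4 inverted output, n6 stuck-at-1, n6 inverted output, n7 stuck-at-1, n7 inverted output}.
Test 2 (x1=0, x2=1, x3=0, x4=1): fault-free n1=1, n2=0, n3=0, n4=1, n5=1, n6=1, n7=1 → 1; observed 0. Eliminates n4 stuck-at-1, n4 inverted output, n6 stuck-at-1, n6 inverted output, n7 stuck-at-1.
Only n7 inverted output is consistent with every test.

n7 inverted output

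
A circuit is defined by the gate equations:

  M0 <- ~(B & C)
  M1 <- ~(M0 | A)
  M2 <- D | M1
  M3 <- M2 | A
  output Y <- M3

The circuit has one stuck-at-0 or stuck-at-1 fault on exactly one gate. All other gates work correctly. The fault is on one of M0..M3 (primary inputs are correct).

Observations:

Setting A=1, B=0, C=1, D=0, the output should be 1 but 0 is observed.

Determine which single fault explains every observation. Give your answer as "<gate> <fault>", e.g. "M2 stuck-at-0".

M3 stuck-at-0

Fault-free values for test 1 (A=1, B=0, C=1, D=0): M0=1, M1=0, M2=0, M3=1, giving Y=1. Observed 0.
Test 1: faults giving observed 0 are {M3 stuck-at-0}.
Only M3 stuck-at-0 is consistent with every test.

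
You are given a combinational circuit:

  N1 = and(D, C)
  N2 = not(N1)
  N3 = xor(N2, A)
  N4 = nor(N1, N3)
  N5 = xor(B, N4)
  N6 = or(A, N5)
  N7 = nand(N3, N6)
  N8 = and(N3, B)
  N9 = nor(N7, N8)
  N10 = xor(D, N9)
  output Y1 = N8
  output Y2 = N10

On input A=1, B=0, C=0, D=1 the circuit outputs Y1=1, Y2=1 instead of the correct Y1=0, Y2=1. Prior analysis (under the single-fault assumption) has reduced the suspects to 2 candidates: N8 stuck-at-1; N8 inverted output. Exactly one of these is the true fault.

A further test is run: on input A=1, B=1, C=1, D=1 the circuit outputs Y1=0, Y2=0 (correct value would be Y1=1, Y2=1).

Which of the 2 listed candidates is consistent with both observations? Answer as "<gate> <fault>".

Evaluate each candidate on input A=1, B=1, C=1, D=1:
  N8 stuck-at-1: N1=1, N2=0, N3=1, N4=0, N5=1, N6=1, N7=0, N8=1 [stuck-at-1], N9=0, N10=1 → Y1=1, Y2=1 — eliminated
  N8 inverted output: N1=1, N2=0, N3=1, N4=0, N5=1, N6=1, N7=0, N8=0 [inverted output], N9=1, N10=0 → Y1=0, Y2=0 — matches
Only N8 inverted output reproduces the observed Y1=0, Y2=0.

N8 inverted output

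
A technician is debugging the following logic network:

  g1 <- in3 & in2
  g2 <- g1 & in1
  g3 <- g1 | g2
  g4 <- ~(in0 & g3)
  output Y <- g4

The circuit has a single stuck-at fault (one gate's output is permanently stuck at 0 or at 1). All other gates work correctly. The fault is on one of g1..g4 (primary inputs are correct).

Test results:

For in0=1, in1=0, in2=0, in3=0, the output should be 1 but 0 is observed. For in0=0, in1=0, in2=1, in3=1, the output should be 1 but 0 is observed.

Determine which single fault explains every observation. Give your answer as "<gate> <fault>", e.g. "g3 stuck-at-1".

Fault-free values for test 1 (in0=1, in1=0, in2=0, in3=0): g1=0, g2=0, g3=0, g4=1, giving Y=1. Observed 0.
Test 1: faults giving observed 0 are {g1 stuck-at-1, g2 stuck-at-1, g3 stuck-at-1, g4 stuck-at-0}.
Test 2 (in0=0, in1=0, in2=1, in3=1): fault-free g1=1, g2=0, g3=1, g4=1 → 1; observed 0. Eliminates g1 stuck-at-1, g2 stuck-at-1, g3 stuck-at-1.
Only g4 stuck-at-0 is consistent with every test.

g4 stuck-at-0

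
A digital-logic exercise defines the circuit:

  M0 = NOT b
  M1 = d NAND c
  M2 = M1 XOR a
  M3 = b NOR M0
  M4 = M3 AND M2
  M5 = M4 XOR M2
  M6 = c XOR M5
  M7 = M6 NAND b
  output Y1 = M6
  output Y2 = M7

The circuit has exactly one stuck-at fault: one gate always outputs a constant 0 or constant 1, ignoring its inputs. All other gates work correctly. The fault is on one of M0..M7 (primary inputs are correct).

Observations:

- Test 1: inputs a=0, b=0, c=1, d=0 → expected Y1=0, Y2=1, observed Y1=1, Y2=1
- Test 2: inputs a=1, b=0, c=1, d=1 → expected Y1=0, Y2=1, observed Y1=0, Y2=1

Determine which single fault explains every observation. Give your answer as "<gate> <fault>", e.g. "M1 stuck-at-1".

Fault-free values for test 1 (a=0, b=0, c=1, d=0): M0=1, M1=1, M2=1, M3=0, M4=0, M5=1, M6=0, M7=1, giving Y1=0, Y2=1. Observed Y1=1, Y2=1.
Test 1: faults giving observed Y1=1, Y2=1 are {M0 stuck-at-0, M1 stuck-at-0, M2 stuck-at-0, M3 stuck-at-1, M4 stuck-at-1, M5 stuck-at-0, M6 stuck-at-1}.
Test 2 (a=1, b=0, c=1, d=1): fault-free M0=1, M1=0, M2=1, M3=0, M4=0, M5=1, M6=0, M7=1 → Y1=0, Y2=1; observed Y1=0, Y2=1. Eliminates M0 stuck-at-0, M2 stuck-at-0, M3 stuck-at-1, M4 stuck-at-1, M5 stuck-at-0, M6 stuck-at-1.
Only M1 stuck-at-0 is consistent with every test.

M1 stuck-at-0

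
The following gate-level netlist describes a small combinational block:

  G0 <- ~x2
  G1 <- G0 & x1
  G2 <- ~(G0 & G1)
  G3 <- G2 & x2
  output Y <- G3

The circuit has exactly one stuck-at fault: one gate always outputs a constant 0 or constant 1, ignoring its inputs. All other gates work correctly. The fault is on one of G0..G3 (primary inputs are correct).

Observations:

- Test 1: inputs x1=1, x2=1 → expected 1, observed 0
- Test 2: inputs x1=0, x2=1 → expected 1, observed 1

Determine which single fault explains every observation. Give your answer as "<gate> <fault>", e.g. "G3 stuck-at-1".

G0 stuck-at-1

Fault-free values for test 1 (x1=1, x2=1): G0=0, G1=0, G2=1, G3=1, giving Y=1. Observed 0.
Test 1: faults giving observed 0 are {G0 stuck-at-1, G2 stuck-at-0, G3 stuck-at-0}.
Test 2 (x1=0, x2=1): fault-free G0=0, G1=0, G2=1, G3=1 → 1; observed 1. Eliminates G2 stuck-at-0, G3 stuck-at-0.
Only G0 stuck-at-1 is consistent with every test.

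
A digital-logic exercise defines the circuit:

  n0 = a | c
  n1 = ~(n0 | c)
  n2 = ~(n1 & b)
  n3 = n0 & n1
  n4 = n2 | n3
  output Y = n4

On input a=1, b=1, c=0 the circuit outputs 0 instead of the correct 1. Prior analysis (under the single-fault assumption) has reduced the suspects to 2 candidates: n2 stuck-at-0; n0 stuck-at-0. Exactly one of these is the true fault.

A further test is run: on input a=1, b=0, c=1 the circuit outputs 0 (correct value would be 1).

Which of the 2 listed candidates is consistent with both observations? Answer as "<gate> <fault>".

Evaluate each candidate on input a=1, b=0, c=1:
  n2 stuck-at-0: n0=1, n1=0, n2=0 [stuck-at-0], n3=0, n4=0 → 0 — matches
  n0 stuck-at-0: n0=0 [stuck-at-0], n1=0, n2=1, n3=0, n4=1 → 1 — eliminated
Only n2 stuck-at-0 reproduces the observed 0.

n2 stuck-at-0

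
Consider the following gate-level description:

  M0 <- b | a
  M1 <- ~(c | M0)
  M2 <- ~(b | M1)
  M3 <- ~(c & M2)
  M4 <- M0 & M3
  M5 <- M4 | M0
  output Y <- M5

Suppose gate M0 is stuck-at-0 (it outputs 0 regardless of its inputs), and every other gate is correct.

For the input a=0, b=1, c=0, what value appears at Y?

Propagate with M0 forced: M0=0 [stuck-at-0], M1=1, M2=0, M3=1, M4=0, M5=0.
So Y = 0. (Without the fault it would be 1.)

0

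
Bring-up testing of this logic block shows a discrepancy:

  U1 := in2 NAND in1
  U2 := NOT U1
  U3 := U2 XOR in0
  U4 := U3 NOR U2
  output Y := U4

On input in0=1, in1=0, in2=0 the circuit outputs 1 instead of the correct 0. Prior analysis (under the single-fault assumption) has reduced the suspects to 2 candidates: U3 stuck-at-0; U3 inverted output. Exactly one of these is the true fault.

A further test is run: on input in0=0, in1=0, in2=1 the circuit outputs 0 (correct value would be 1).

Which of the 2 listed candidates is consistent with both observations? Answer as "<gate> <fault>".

U3 inverted output

Evaluate each candidate on input in0=0, in1=0, in2=1:
  U3 stuck-at-0: U1=1, U2=0, U3=0 [stuck-at-0], U4=1 → 1 — eliminated
  U3 inverted output: U1=1, U2=0, U3=1 [inverted output], U4=0 → 0 — matches
Only U3 inverted output reproduces the observed 0.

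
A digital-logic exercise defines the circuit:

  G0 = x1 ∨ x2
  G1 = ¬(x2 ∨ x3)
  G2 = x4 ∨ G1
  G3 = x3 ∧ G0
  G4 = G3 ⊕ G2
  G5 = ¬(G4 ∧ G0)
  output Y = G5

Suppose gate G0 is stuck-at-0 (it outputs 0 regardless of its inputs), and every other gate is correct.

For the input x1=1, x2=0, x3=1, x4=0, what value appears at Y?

1

Propagate with G0 forced: G0=0 [stuck-at-0], G1=0, G2=0, G3=0, G4=0, G5=1.
So Y = 1. (Without the fault it would be 0.)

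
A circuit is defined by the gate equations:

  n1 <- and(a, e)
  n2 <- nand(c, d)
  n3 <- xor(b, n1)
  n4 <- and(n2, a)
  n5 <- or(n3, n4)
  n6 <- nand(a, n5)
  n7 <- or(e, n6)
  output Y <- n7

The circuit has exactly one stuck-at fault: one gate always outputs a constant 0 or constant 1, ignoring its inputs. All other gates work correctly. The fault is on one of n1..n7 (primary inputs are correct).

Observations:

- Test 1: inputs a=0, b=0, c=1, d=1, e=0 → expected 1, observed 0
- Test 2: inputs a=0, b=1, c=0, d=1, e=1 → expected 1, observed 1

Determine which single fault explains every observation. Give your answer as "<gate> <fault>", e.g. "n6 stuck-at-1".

n6 stuck-at-0

Fault-free values for test 1 (a=0, b=0, c=1, d=1, e=0): n1=0, n2=0, n3=0, n4=0, n5=0, n6=1, n7=1, giving Y=1. Observed 0.
Test 1: faults giving observed 0 are {n6 stuck-at-0, n7 stuck-at-0}.
Test 2 (a=0, b=1, c=0, d=1, e=1): fault-free n1=0, n2=1, n3=1, n4=0, n5=1, n6=1, n7=1 → 1; observed 1. Eliminates n7 stuck-at-0.
Only n6 stuck-at-0 is consistent with every test.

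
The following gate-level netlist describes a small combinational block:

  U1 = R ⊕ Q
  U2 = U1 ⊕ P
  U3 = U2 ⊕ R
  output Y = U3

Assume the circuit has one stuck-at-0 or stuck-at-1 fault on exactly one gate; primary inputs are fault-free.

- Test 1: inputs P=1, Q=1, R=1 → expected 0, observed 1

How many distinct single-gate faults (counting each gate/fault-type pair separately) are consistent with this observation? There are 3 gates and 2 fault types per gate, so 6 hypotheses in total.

3

Fault-free: U1=0, U2=1, U3=0 → 0. Observed 1.
  U1 stuck-at-0: output 0 ✗
  U1 stuck-at-1: output 1 ✓
  U2 stuck-at-0: output 1 ✓
  U2 stuck-at-1: output 0 ✗
  U3 stuck-at-0: output 0 ✗
  U3 stuck-at-1: output 1 ✓
Consistent faults: {U1 stuck-at-1, U2 stuck-at-0, U3 stuck-at-1} — 3 in all.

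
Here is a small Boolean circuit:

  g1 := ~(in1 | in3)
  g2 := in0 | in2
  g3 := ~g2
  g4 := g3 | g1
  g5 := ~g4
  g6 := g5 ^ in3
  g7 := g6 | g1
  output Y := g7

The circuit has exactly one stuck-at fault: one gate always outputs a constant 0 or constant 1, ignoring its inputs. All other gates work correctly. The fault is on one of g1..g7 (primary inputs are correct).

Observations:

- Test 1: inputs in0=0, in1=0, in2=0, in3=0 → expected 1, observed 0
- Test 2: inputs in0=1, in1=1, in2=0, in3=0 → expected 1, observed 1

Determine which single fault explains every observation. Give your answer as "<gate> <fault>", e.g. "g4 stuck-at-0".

g1 stuck-at-0

Fault-free values for test 1 (in0=0, in1=0, in2=0, in3=0): g1=1, g2=0, g3=1, g4=1, g5=0, g6=0, g7=1, giving Y=1. Observed 0.
Test 1: faults giving observed 0 are {g1 stuck-at-0, g7 stuck-at-0}.
Test 2 (in0=1, in1=1, in2=0, in3=0): fault-free g1=0, g2=1, g3=0, g4=0, g5=1, g6=1, g7=1 → 1; observed 1. Eliminates g7 stuck-at-0.
Only g1 stuck-at-0 is consistent with every test.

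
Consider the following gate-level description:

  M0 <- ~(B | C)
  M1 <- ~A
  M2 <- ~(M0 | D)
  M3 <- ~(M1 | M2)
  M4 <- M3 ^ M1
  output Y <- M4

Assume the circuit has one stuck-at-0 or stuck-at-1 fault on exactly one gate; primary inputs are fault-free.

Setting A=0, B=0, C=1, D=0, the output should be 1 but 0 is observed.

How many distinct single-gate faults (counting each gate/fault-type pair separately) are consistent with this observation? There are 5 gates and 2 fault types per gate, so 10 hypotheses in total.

Fault-free: M0=0, M1=1, M2=1, M3=0, M4=1 → 1. Observed 0.
  M0 stuck-at-0: output 1 ✗
  M0 stuck-at-1: output 1 ✗
  M1 stuck-at-0: output 0 ✓
  M1 stuck-at-1: output 1 ✗
  M2 stuck-at-0: output 1 ✗
  M2 stuck-at-1: output 1 ✗
  M3 stuck-at-0: output 1 ✗
  M3 stuck-at-1: output 0 ✓
  M4 stuck-at-0: output 0 ✓
  M4 stuck-at-1: output 1 ✗
Consistent faults: {M1 stuck-at-0, M3 stuck-at-1, M4 stuck-at-0} — 3 in all.

3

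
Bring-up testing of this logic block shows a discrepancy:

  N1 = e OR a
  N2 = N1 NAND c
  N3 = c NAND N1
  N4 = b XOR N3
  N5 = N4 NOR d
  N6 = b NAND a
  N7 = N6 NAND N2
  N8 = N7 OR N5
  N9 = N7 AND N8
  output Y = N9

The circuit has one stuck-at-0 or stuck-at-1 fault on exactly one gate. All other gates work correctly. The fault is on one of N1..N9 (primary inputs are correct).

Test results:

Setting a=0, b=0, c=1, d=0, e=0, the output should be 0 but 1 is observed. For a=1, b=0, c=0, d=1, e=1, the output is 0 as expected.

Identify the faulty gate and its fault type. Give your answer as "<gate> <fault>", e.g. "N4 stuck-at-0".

N1 stuck-at-1

Fault-free values for test 1 (a=0, b=0, c=1, d=0, e=0): N1=0, N2=1, N3=1, N4=1, N5=0, N6=1, N7=0, N8=0, N9=0, giving Y=0. Observed 1.
Test 1: faults giving observed 1 are {N1 stuck-at-1, N2 stuck-at-0, N6 stuck-at-0, N7 stuck-at-1, N9 stuck-at-1}.
Test 2 (a=1, b=0, c=0, d=1, e=1): fault-free N1=1, N2=1, N3=1, N4=1, N5=0, N6=1, N7=0, N8=0, N9=0 → 0; observed 0. Eliminates N2 stuck-at-0, N6 stuck-at-0, N7 stuck-at-1, N9 stuck-at-1.
Only N1 stuck-at-1 is consistent with every test.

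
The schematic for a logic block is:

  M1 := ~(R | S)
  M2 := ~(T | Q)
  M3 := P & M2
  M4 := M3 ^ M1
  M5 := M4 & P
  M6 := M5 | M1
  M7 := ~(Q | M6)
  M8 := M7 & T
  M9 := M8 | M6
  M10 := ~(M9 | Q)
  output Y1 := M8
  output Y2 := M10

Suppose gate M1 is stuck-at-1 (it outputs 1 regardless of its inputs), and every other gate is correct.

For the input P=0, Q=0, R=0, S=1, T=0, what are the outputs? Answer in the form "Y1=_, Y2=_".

Propagate with M1 forced: M1=1 [stuck-at-1], M2=1, M3=0, M4=1, M5=0, M6=1, M7=0, M8=0, M9=1, M10=0.
So the outputs are Y1=0, Y2=0. (Without the fault they would be Y1=0, Y2=1.)

Y1=0, Y2=0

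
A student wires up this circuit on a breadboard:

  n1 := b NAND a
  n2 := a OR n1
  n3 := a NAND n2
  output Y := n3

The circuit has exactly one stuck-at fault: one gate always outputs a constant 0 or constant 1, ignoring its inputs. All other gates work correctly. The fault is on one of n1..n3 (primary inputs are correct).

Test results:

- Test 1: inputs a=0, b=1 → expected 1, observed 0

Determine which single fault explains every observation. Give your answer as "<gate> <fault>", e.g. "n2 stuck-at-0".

n3 stuck-at-0

Fault-free values for test 1 (a=0, b=1): n1=1, n2=1, n3=1, giving Y=1. Observed 0.
Test 1: faults giving observed 0 are {n3 stuck-at-0}.
Only n3 stuck-at-0 is consistent with every test.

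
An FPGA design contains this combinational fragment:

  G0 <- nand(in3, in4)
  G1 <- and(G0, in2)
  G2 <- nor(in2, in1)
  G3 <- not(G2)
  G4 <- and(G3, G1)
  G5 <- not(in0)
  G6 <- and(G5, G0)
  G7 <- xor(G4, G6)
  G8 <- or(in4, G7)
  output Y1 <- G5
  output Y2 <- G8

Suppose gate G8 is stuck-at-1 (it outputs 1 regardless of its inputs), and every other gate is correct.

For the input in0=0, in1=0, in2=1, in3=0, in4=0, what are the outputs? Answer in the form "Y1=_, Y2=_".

Propagate with G8 forced: G0=1, G1=1, G2=0, G3=1, G4=1, G5=1, G6=1, G7=0, G8=1 [stuck-at-1].
So the outputs are Y1=1, Y2=1. (Without the fault they would be Y1=1, Y2=0.)

Y1=1, Y2=1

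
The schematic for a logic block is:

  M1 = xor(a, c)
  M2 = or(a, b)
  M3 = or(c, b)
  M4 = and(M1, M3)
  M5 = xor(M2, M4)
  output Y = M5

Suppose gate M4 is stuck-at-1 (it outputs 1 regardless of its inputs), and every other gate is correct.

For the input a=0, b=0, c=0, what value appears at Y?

1

Propagate with M4 forced: M1=0, M2=0, M3=0, M4=1 [stuck-at-1], M5=1.
So Y = 1. (Without the fault it would be 0.)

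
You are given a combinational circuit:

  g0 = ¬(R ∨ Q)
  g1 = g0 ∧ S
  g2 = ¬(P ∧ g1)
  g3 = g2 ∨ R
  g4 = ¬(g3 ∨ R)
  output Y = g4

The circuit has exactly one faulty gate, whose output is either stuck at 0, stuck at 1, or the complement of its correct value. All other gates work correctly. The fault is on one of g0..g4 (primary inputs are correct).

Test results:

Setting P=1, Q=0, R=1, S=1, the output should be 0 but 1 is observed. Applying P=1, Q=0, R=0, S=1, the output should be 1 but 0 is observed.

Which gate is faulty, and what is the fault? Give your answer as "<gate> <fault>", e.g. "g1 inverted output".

Fault-free values for test 1 (P=1, Q=0, R=1, S=1): g0=0, g1=0, g2=1, g3=1, g4=0, giving Y=0. Observed 1.
Test 1: faults giving observed 1 are {g4 stuck-at-1, g4 inverted output}.
Test 2 (P=1, Q=0, R=0, S=1): fault-free g0=1, g1=1, g2=0, g3=0, g4=1 → 1; observed 0. Eliminates g4 stuck-at-1.
Only g4 inverted output is consistent with every test.

g4 inverted output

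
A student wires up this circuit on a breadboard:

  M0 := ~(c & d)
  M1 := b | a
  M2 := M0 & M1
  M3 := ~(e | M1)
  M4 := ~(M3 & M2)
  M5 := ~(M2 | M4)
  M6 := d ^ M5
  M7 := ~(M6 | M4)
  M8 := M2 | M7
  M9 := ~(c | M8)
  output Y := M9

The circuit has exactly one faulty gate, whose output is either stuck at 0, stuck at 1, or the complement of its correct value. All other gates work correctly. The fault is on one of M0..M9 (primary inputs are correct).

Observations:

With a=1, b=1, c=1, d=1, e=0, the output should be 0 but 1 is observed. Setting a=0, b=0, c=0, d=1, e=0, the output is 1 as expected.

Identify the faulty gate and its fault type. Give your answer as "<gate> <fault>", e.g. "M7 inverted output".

Fault-free values for test 1 (a=1, b=1, c=1, d=1, e=0): M0=0, M1=1, M2=0, M3=0, M4=1, M5=0, M6=1, M7=0, M8=0, M9=0, giving Y=0. Observed 1.
Test 1: faults giving observed 1 are {M9 stuck-at-1, M9 inverted output}.
Test 2 (a=0, b=0, c=0, d=1, e=0): fault-free M0=1, M1=0, M2=0, M3=1, M4=1, M5=0, M6=1, M7=0, M8=0, M9=1 → 1; observed 1. Eliminates M9 inverted output.
Only M9 stuck-at-1 is consistent with every test.

M9 stuck-at-1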